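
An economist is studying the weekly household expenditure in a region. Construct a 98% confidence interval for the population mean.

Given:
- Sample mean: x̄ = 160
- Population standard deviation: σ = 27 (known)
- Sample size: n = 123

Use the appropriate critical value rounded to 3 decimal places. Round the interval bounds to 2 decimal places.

The population standard deviation σ is known, so use a z-interval (standard normal critical value).

For 98% confidence, z* = 2.326 (from standard normal table)

Standard error: SE = σ/√n = 27/√123 = 2.434508

Margin of error: E = z* × SE = 2.326 × 2.434508 = 5.6627

Z-interval: x̄ ± E = 160 ± 5.6627 = (154.3373, 165.6627)

Rounded to 2 decimal places:

(154.34, 165.66)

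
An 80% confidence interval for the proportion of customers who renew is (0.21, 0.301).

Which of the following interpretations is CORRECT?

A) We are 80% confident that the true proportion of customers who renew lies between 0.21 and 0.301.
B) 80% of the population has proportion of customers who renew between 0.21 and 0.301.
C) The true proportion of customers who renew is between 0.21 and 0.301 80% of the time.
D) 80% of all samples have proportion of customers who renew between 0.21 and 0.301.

A confidence interval represents our confidence in the procedure, not a probability statement about the parameter.

Key concept: If we repeated this sampling process many times and computed an 80% CI each time, about 80% of those intervals would contain the true population parameter.

For this specific interval (0.21, 0.301):
- Midpoint (point estimate): 0.2555
- Margin of error: 0.0455

The correct interpretation is the one stating confidence that the true parameter lies in the interval — option A.

A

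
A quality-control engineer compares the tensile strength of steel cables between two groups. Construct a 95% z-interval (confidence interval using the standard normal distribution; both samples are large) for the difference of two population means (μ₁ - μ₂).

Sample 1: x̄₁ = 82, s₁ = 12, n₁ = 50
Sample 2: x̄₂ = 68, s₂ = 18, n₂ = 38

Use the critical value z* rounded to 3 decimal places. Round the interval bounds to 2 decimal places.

Both samples are large (n₁ = 50 ≥ 30, n₂ = 38 ≥ 30), so a z-interval for the difference of means applies.

Point estimate: x̄₁ - x̄₂ = 82 - 68 = 14

Standard error: SE = √(s₁²/n₁ + s₂²/n₂)
= √(12²/50 + 18²/38)
= √(2.880000 + 8.526316)
= 3.377324

For 95% confidence, z* = 1.96 (from standard normal table)
Margin of error: E = z* × SE = 1.96 × 3.377324 = 6.6196

Z-interval: (x̄₁ - x̄₂) ± E = 14 ± 6.6196 = (7.3804, 20.6196)

Rounded to 2 decimal places:

(7.38, 20.62)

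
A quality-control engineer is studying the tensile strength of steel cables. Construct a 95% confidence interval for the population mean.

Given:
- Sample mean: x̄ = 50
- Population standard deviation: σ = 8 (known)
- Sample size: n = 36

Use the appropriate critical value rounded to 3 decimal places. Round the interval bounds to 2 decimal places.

The population standard deviation σ is known, so use a z-interval (standard normal critical value).

For 95% confidence, z* = 1.96 (from standard normal table)

Standard error: SE = σ/√n = 8/√36 = 1.333333

Margin of error: E = z* × SE = 1.96 × 1.333333 = 2.6133

Z-interval: x̄ ± E = 50 ± 2.6133 = (47.3867, 52.6133)

Rounded to 2 decimal places:

(47.39, 52.61)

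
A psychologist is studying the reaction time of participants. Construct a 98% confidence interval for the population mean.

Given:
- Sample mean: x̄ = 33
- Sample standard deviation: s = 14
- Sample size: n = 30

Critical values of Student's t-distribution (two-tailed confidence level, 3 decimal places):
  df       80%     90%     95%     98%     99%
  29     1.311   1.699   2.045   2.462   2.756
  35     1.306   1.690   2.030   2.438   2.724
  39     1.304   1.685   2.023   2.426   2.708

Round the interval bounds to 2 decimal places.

The population standard deviation σ is unknown (only the sample standard deviation s is given), so use a t-interval with df = n - 1 = 30 - 1 = 29.

For 98% confidence with df = 29, t* = 2.462 (from t-table)

Standard error: SE = s/√n = 14/√30 = 2.556039

Margin of error: E = t* × SE = 2.462 × 2.556039 = 6.2930

T-interval: x̄ ± E = 33 ± 6.2930 = (26.7070, 39.2930)

Rounded to 2 decimal places:

(26.71, 39.29)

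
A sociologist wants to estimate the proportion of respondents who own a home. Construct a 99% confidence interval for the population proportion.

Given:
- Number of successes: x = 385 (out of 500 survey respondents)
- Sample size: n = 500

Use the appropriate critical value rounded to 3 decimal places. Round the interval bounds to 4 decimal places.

Sample proportion: p̂ = 385/500 = 0.770000

Check conditions for normal approximation:
  np̂ = 385 ≥ 10 ✓
  n(1-p̂) = 115 ≥ 10 ✓

The sample is large enough, so use a z-interval (normal approximation) for the proportion.

For 99% confidence, z* = 2.576 (from standard normal table)

Standard error: SE = √(p̂(1-p̂)/n) = √(0.770000×0.230000/500) = 0.01882020

Margin of error: E = z* × SE = 2.576 × 0.01882020 = 0.048481

Z-interval: p̂ ± E = 0.770000 ± 0.048481 = (0.721519, 0.818481)

Rounded to 4 decimal places:

(0.7215, 0.8185)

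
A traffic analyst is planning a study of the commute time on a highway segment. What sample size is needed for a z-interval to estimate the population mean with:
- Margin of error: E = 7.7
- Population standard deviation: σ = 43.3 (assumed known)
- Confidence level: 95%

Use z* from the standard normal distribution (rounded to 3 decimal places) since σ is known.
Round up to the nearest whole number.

Using z* since population σ is known (z-interval formula).

For 95% confidence, z* = 1.96 (from standard normal table)

Sample size formula for z-interval: n = (z*σ/E)²

n = (1.96 × 43.3 / 7.7)²
  = (11.021818)²
  = 121.4805

Round up to the nearest whole number: n = 122

122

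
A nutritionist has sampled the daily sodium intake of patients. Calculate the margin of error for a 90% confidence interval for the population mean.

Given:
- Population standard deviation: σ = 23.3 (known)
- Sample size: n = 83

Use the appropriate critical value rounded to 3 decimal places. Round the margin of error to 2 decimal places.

The population standard deviation σ is known, so use the z-interval margin of error formula.

For 90% confidence, z* = 1.645 (from standard normal table)

Margin of error formula for z-interval: E = z* × σ/√n

E = 1.645 × 23.3/√83
  = 1.645 × 2.557507
  = 4.2071

Rounded to 2 decimal places:

4.21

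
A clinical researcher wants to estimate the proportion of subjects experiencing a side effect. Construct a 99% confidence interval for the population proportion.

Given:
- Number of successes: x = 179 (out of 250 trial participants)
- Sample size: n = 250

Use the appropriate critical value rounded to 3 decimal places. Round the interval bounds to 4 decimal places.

Sample proportion: p̂ = 179/250 = 0.716000

Check conditions for normal approximation:
  np̂ = 179 ≥ 10 ✓
  n(1-p̂) = 71 ≥ 10 ✓

The sample is large enough, so use a z-interval (normal approximation) for the proportion.

For 99% confidence, z* = 2.576 (from standard normal table)

Standard error: SE = √(p̂(1-p̂)/n) = √(0.716000×0.284000/250) = 0.02851975

Margin of error: E = z* × SE = 2.576 × 0.02851975 = 0.073467

Z-interval: p̂ ± E = 0.716000 ± 0.073467 = (0.642533, 0.789467)

Rounded to 4 decimal places:

(0.6425, 0.7895)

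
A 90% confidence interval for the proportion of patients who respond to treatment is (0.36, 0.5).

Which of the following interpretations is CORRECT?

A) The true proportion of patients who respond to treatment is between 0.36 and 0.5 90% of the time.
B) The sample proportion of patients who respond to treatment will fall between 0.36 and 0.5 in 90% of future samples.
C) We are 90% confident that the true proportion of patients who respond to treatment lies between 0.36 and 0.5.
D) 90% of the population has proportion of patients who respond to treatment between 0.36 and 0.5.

A confidence interval represents our confidence in the procedure, not a probability statement about the parameter.

Key concept: If we repeated this sampling process many times and computed a 90% CI each time, about 90% of those intervals would contain the true population parameter.

For this specific interval (0.36, 0.5):
- Midpoint (point estimate): 0.43
- Margin of error: 0.07

The correct interpretation is the one stating confidence that the true parameter lies in the interval — option C.

C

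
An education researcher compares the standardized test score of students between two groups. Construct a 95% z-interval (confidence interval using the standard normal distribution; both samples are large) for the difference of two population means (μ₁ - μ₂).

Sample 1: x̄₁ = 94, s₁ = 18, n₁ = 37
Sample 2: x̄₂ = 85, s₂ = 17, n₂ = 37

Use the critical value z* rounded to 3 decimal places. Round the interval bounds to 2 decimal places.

Both samples are large (n₁ = 37 ≥ 30, n₂ = 37 ≥ 30), so a z-interval for the difference of means applies.

Point estimate: x̄₁ - x̄₂ = 94 - 85 = 9

Standard error: SE = √(s₁²/n₁ + s₂²/n₂)
= √(18²/37 + 17²/37)
= √(8.756757 + 7.810811)
= 4.070328

For 95% confidence, z* = 1.96 (from standard normal table)
Margin of error: E = z* × SE = 1.96 × 4.070328 = 7.9778

Z-interval: (x̄₁ - x̄₂) ± E = 9 ± 7.9778 = (1.0222, 16.9778)

Rounded to 2 decimal places:

(1.02, 16.98)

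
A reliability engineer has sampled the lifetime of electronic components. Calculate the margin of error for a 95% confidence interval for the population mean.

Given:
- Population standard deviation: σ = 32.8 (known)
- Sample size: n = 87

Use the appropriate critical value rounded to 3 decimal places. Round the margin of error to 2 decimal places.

The population standard deviation σ is known, so use the z-interval margin of error formula.

For 95% confidence, z* = 1.96 (from standard normal table)

Margin of error formula for z-interval: E = z* × σ/√n

E = 1.96 × 32.8/√87
  = 1.96 × 3.516529
  = 6.8924

Rounded to 2 decimal places:

6.89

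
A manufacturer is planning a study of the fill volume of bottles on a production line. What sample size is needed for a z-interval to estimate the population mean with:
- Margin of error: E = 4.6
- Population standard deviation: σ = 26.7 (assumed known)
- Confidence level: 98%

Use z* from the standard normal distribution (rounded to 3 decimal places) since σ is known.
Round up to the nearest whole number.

Using z* since population σ is known (z-interval formula).

For 98% confidence, z* = 2.326 (from standard normal table)

Sample size formula for z-interval: n = (z*σ/E)²

n = (2.326 × 26.7 / 4.6)²
  = (13.500913)²
  = 182.2747

Round up to the nearest whole number: n = 183

183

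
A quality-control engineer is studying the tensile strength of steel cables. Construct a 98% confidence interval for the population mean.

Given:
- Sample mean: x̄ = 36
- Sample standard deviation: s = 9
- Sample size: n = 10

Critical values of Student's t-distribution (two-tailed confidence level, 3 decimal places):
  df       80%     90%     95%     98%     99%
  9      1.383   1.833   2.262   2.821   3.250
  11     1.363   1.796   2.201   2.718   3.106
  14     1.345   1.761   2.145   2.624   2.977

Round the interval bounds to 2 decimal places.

The population standard deviation σ is unknown (only the sample standard deviation s is given), so use a t-interval with df = n - 1 = 10 - 1 = 9.

For 98% confidence with df = 9, t* = 2.821 (from t-table)

Standard error: SE = s/√n = 9/√10 = 2.846050

Margin of error: E = t* × SE = 2.821 × 2.846050 = 8.0287

T-interval: x̄ ± E = 36 ± 8.0287 = (27.9713, 44.0287)

Rounded to 2 decimal places:

(27.97, 44.03)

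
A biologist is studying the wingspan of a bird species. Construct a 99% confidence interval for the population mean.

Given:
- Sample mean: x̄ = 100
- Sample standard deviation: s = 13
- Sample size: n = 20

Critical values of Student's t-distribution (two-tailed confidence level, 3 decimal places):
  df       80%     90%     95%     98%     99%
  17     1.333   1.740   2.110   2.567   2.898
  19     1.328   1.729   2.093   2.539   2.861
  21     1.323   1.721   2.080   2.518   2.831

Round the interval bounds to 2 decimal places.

The population standard deviation σ is unknown (only the sample standard deviation s is given), so use a t-interval with df = n - 1 = 20 - 1 = 19.

For 99% confidence with df = 19, t* = 2.861 (from t-table)

Standard error: SE = s/√n = 13/√20 = 2.906888

Margin of error: E = t* × SE = 2.861 × 2.906888 = 8.3166

T-interval: x̄ ± E = 100 ± 8.3166 = (91.6834, 108.3166)

Rounded to 2 decimal places:

(91.68, 108.32)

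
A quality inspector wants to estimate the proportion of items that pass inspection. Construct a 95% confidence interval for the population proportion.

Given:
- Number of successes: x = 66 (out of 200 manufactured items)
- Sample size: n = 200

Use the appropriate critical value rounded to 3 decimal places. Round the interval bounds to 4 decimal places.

Sample proportion: p̂ = 66/200 = 0.330000

Check conditions for normal approximation:
  np̂ = 66 ≥ 10 ✓
  n(1-p̂) = 134 ≥ 10 ✓

The sample is large enough, so use a z-interval (normal approximation) for the proportion.

For 95% confidence, z* = 1.96 (from standard normal table)

Standard error: SE = √(p̂(1-p̂)/n) = √(0.330000×0.670000/200) = 0.03324906

Margin of error: E = z* × SE = 1.96 × 0.03324906 = 0.065168

Z-interval: p̂ ± E = 0.330000 ± 0.065168 = (0.264832, 0.395168)

Rounded to 4 decimal places:

(0.2648, 0.3952)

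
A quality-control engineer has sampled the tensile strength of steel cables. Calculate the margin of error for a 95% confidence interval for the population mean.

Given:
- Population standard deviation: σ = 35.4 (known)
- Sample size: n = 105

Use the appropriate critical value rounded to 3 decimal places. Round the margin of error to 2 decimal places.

The population standard deviation σ is known, so use the z-interval margin of error formula.

For 95% confidence, z* = 1.96 (from standard normal table)

Margin of error formula for z-interval: E = z* × σ/√n

E = 1.96 × 35.4/√105
  = 1.96 × 3.454686
  = 6.7712

Rounded to 2 decimal places:

6.77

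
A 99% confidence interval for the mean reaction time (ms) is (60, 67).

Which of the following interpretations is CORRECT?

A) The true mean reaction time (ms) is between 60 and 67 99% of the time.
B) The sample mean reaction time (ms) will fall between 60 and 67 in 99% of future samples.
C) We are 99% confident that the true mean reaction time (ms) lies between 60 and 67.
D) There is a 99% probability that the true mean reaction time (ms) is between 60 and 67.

A confidence interval represents our confidence in the procedure, not a probability statement about the parameter.

Key concept: If we repeated this sampling process many times and computed a 99% CI each time, about 99% of those intervals would contain the true population parameter.

For this specific interval (60, 67):
- Midpoint (point estimate): 63.5
- Margin of error: 3.5

The correct interpretation is the one stating confidence that the true parameter lies in the interval — option C.

C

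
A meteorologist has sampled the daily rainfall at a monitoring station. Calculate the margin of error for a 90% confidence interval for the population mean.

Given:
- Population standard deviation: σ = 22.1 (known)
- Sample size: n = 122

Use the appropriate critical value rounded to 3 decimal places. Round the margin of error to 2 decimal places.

The population standard deviation σ is known, so use the z-interval margin of error formula.

For 90% confidence, z* = 1.645 (from standard normal table)

Margin of error formula for z-interval: E = z* × σ/√n

E = 1.645 × 22.1/√122
  = 1.645 × 2.000840
  = 3.2914

Rounded to 2 decimal places:

3.29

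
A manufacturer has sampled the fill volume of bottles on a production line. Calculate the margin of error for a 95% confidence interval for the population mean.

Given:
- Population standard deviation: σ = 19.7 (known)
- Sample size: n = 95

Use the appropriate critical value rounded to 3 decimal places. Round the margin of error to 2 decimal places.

The population standard deviation σ is known, so use the z-interval margin of error formula.

For 95% confidence, z* = 1.96 (from standard normal table)

Margin of error formula for z-interval: E = z* × σ/√n

E = 1.96 × 19.7/√95
  = 1.96 × 2.021177
  = 3.9615

Rounded to 2 decimal places:

3.96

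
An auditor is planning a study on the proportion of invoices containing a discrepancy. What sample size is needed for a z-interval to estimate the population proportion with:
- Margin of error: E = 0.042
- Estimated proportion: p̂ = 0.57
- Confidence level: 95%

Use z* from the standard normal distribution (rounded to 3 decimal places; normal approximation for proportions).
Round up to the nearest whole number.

Using z* for proportion z-interval (normal approximation).

For 95% confidence, z* = 1.96 (from standard normal table)

Sample size formula for proportion z-interval: n = z*²p̂(1-p̂)/E²

n = 1.96² × 0.57 × 0.43 / 0.042²
  = 3.8416 × 0.2451 / 0.001764
  = 533.7733

Round up to the nearest whole number: n = 534

534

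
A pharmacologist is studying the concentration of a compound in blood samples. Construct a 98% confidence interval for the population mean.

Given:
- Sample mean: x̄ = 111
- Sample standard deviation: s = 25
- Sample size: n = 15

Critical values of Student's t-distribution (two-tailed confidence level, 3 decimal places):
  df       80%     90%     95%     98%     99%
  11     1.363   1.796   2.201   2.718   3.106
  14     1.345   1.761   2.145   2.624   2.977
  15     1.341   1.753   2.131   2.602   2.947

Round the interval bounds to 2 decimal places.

The population standard deviation σ is unknown (only the sample standard deviation s is given), so use a t-interval with df = n - 1 = 15 - 1 = 14.

For 98% confidence with df = 14, t* = 2.624 (from t-table)

Standard error: SE = s/√n = 25/√15 = 6.454972

Margin of error: E = t* × SE = 2.624 × 6.454972 = 16.9378

T-interval: x̄ ± E = 111 ± 16.9378 = (94.0622, 127.9378)

Rounded to 2 decimal places:

(94.06, 127.94)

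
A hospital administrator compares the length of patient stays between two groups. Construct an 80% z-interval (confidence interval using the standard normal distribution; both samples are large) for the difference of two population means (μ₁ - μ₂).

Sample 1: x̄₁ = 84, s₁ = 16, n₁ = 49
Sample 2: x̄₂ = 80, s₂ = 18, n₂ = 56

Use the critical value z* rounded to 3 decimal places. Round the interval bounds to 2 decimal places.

Both samples are large (n₁ = 49 ≥ 30, n₂ = 56 ≥ 30), so a z-interval for the difference of means applies.

Point estimate: x̄₁ - x̄₂ = 84 - 80 = 4

Standard error: SE = √(s₁²/n₁ + s₂²/n₂)
= √(16²/49 + 18²/56)
= √(5.224490 + 5.785714)
= 3.318163

For 80% confidence, z* = 1.282 (from standard normal table)
Margin of error: E = z* × SE = 1.282 × 3.318163 = 4.2539

Z-interval: (x̄₁ - x̄₂) ± E = 4 ± 4.2539 = (-0.2539, 8.2539)

Rounded to 2 decimal places:

(-0.25, 8.25)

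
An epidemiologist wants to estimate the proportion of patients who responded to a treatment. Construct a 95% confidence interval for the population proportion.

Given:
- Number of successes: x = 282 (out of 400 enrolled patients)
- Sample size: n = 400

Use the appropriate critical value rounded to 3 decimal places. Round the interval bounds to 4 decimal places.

Sample proportion: p̂ = 282/400 = 0.705000

Check conditions for normal approximation:
  np̂ = 282 ≥ 10 ✓
  n(1-p̂) = 118 ≥ 10 ✓

The sample is large enough, so use a z-interval (normal approximation) for the proportion.

For 95% confidence, z* = 1.96 (from standard normal table)

Standard error: SE = √(p̂(1-p̂)/n) = √(0.705000×0.295000/400) = 0.02280214

Margin of error: E = z* × SE = 1.96 × 0.02280214 = 0.044692

Z-interval: p̂ ± E = 0.705000 ± 0.044692 = (0.660308, 0.749692)

Rounded to 4 decimal places:

(0.6603, 0.7497)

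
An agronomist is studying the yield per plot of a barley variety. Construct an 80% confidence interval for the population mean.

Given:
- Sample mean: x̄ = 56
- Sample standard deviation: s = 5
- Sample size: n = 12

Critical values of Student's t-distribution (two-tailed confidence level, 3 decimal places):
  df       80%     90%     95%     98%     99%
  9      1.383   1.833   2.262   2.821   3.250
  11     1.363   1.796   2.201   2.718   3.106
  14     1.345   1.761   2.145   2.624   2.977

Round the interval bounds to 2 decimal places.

The population standard deviation σ is unknown (only the sample standard deviation s is given), so use a t-interval with df = n - 1 = 12 - 1 = 11.

For 80% confidence with df = 11, t* = 1.363 (from t-table)

Standard error: SE = s/√n = 5/√12 = 1.443376

Margin of error: E = t* × SE = 1.363 × 1.443376 = 1.9673

T-interval: x̄ ± E = 56 ± 1.9673 = (54.0327, 57.9673)

Rounded to 2 decimal places:

(54.03, 57.97)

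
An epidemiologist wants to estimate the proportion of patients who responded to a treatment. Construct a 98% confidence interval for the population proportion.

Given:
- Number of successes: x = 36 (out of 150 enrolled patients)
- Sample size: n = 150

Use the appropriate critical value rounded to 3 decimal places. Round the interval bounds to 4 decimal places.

Sample proportion: p̂ = 36/150 = 0.240000

Check conditions for normal approximation:
  np̂ = 36 ≥ 10 ✓
  n(1-p̂) = 114 ≥ 10 ✓

The sample is large enough, so use a z-interval (normal approximation) for the proportion.

For 98% confidence, z* = 2.326 (from standard normal table)

Standard error: SE = √(p̂(1-p̂)/n) = √(0.240000×0.760000/150) = 0.03487119

Margin of error: E = z* × SE = 2.326 × 0.03487119 = 0.081110

Z-interval: p̂ ± E = 0.240000 ± 0.081110 = (0.158890, 0.321110)

Rounded to 4 decimal places:

(0.1589, 0.3211)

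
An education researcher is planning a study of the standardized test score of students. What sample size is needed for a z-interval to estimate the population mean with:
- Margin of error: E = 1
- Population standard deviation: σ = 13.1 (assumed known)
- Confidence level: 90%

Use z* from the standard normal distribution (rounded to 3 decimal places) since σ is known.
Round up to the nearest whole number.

Using z* since population σ is known (z-interval formula).

For 90% confidence, z* = 1.645 (from standard normal table)

Sample size formula for z-interval: n = (z*σ/E)²

n = (1.645 × 13.1 / 1)²
  = (21.549500)²
  = 464.3810

Round up to the nearest whole number: n = 465

465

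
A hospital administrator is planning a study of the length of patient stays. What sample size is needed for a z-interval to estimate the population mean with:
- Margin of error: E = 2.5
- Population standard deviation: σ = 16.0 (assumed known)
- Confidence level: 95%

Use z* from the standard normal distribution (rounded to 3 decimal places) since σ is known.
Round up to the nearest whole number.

Using z* since population σ is known (z-interval formula).

For 95% confidence, z* = 1.96 (from standard normal table)

Sample size formula for z-interval: n = (z*σ/E)²

n = (1.96 × 16.0 / 2.5)²
  = (12.544000)²
  = 157.3519

Round up to the nearest whole number: n = 158

158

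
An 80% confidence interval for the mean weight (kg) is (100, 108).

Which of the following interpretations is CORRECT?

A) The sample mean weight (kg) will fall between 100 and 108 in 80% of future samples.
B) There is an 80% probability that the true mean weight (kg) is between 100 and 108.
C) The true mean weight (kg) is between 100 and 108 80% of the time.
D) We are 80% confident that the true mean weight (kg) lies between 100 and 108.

A confidence interval represents our confidence in the procedure, not a probability statement about the parameter.

Key concept: If we repeated this sampling process many times and computed an 80% CI each time, about 80% of those intervals would contain the true population parameter.

For this specific interval (100, 108):
- Midpoint (point estimate): 104
- Margin of error: 4

The correct interpretation is the one stating confidence that the true parameter lies in the interval — option D.

D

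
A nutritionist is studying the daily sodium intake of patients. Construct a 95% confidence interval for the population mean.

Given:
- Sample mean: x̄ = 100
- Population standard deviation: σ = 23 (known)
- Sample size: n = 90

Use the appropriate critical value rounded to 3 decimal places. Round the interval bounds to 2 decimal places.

The population standard deviation σ is known, so use a z-interval (standard normal critical value).

For 95% confidence, z* = 1.96 (from standard normal table)

Standard error: SE = σ/√n = 23/√90 = 2.424413

Margin of error: E = z* × SE = 1.96 × 2.424413 = 4.7518

Z-interval: x̄ ± E = 100 ± 4.7518 = (95.2482, 104.7518)

Rounded to 2 decimal places:

(95.25, 104.75)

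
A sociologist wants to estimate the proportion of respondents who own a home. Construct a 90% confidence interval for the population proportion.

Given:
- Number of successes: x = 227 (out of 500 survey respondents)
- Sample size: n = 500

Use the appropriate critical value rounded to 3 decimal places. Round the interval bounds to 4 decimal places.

Sample proportion: p̂ = 227/500 = 0.454000

Check conditions for normal approximation:
  np̂ = 227 ≥ 10 ✓
  n(1-p̂) = 273 ≥ 10 ✓

The sample is large enough, so use a z-interval (normal approximation) for the proportion.

For 90% confidence, z* = 1.645 (from standard normal table)

Standard error: SE = √(p̂(1-p̂)/n) = √(0.454000×0.546000/500) = 0.02226585

Margin of error: E = z* × SE = 1.645 × 0.02226585 = 0.036627

Z-interval: p̂ ± E = 0.454000 ± 0.036627 = (0.417373, 0.490627)

Rounded to 4 decimal places:

(0.4174, 0.4906)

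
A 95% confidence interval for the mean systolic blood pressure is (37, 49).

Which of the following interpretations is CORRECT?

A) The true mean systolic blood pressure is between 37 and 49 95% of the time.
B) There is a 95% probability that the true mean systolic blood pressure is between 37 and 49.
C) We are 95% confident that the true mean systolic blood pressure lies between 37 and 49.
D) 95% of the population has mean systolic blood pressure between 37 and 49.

A confidence interval represents our confidence in the procedure, not a probability statement about the parameter.

Key concept: If we repeated this sampling process many times and computed a 95% CI each time, about 95% of those intervals would contain the true population parameter.

For this specific interval (37, 49):
- Midpoint (point estimate): 43
- Margin of error: 6

The correct interpretation is the one stating confidence that the true parameter lies in the interval — option C.

C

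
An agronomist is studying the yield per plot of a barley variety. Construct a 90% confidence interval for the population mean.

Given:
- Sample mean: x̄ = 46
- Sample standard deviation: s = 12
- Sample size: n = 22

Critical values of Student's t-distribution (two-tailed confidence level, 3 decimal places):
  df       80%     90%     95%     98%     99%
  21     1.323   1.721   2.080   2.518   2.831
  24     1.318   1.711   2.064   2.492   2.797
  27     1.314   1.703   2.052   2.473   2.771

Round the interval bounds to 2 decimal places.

The population standard deviation σ is unknown (only the sample standard deviation s is given), so use a t-interval with df = n - 1 = 22 - 1 = 21.

For 90% confidence with df = 21, t* = 1.721 (from t-table)

Standard error: SE = s/√n = 12/√22 = 2.558409

Margin of error: E = t* × SE = 1.721 × 2.558409 = 4.4030

T-interval: x̄ ± E = 46 ± 4.4030 = (41.5970, 50.4030)

Rounded to 2 decimal places:

(41.60, 50.40)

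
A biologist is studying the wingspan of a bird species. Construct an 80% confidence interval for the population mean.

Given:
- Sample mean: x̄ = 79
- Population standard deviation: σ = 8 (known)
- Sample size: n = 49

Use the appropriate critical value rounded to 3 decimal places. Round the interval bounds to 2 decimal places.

The population standard deviation σ is known, so use a z-interval (standard normal critical value).

For 80% confidence, z* = 1.282 (from standard normal table)

Standard error: SE = σ/√n = 8/√49 = 1.142857

Margin of error: E = z* × SE = 1.282 × 1.142857 = 1.4651

Z-interval: x̄ ± E = 79 ± 1.4651 = (77.5349, 80.4651)

Rounded to 2 decimal places:

(77.53, 80.47)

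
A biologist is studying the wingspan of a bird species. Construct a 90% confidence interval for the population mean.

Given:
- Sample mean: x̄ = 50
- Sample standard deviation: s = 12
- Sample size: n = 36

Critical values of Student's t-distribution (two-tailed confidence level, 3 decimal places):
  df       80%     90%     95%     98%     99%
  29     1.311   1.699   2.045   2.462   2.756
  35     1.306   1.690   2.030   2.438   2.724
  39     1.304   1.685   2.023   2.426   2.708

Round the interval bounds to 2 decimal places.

The population standard deviation σ is unknown (only the sample standard deviation s is given), so use a t-interval with df = n - 1 = 36 - 1 = 35.

For 90% confidence with df = 35, t* = 1.690 (from t-table)

Standard error: SE = s/√n = 12/√36 = 2.000000

Margin of error: E = t* × SE = 1.690 × 2.000000 = 3.3800

T-interval: x̄ ± E = 50 ± 3.3800 = (46.6200, 53.3800)

Rounded to 2 decimal places:

(46.62, 53.38)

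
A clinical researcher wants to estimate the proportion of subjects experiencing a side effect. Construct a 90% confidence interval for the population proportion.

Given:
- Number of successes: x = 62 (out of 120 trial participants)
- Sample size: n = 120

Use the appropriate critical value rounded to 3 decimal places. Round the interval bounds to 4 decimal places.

Sample proportion: p̂ = 62/120 = 0.516667

Check conditions for normal approximation:
  np̂ = 62 ≥ 10 ✓
  n(1-p̂) = 58 ≥ 10 ✓

The sample is large enough, so use a z-interval (normal approximation) for the proportion.

For 90% confidence, z* = 1.645 (from standard normal table)

Standard error: SE = √(p̂(1-p̂)/n) = √(0.516667×0.483333/120) = 0.04561818

Margin of error: E = z* × SE = 1.645 × 0.04561818 = 0.075042

Z-interval: p̂ ± E = 0.516667 ± 0.075042 = (0.441625, 0.591709)

Rounded to 4 decimal places:

(0.4416, 0.5917)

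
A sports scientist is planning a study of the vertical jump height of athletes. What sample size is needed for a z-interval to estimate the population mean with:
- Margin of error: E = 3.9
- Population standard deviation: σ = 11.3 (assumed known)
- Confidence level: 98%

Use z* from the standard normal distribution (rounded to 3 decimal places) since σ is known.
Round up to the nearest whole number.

Using z* since population σ is known (z-interval formula).

For 98% confidence, z* = 2.326 (from standard normal table)

Sample size formula for z-interval: n = (z*σ/E)²

n = (2.326 × 11.3 / 3.9)²
  = (6.739436)²
  = 45.4200

Round up to the nearest whole number: n = 46

46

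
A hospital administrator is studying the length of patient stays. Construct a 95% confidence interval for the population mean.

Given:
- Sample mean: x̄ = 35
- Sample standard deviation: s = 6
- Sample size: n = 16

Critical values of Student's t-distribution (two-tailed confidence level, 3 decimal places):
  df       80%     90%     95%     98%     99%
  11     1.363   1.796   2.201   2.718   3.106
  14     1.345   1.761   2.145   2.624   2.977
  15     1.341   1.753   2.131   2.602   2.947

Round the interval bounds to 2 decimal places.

The population standard deviation σ is unknown (only the sample standard deviation s is given), so use a t-interval with df = n - 1 = 16 - 1 = 15.

For 95% confidence with df = 15, t* = 2.131 (from t-table)

Standard error: SE = s/√n = 6/√16 = 1.500000

Margin of error: E = t* × SE = 2.131 × 1.500000 = 3.1965

T-interval: x̄ ± E = 35 ± 3.1965 = (31.8035, 38.1965)

Rounded to 2 decimal places:

(31.80, 38.20)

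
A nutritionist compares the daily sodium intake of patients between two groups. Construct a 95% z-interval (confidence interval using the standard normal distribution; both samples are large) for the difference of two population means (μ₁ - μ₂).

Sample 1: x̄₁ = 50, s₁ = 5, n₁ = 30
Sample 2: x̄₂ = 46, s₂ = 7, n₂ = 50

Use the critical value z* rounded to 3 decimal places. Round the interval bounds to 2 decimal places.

Both samples are large (n₁ = 30 ≥ 30, n₂ = 50 ≥ 30), so a z-interval for the difference of means applies.

Point estimate: x̄₁ - x̄₂ = 50 - 46 = 4

Standard error: SE = √(s₁²/n₁ + s₂²/n₂)
= √(5²/30 + 7²/50)
= √(0.833333 + 0.980000)
= 1.346601

For 95% confidence, z* = 1.96 (from standard normal table)
Margin of error: E = z* × SE = 1.96 × 1.346601 = 2.6393

Z-interval: (x̄₁ - x̄₂) ± E = 4 ± 2.6393 = (1.3607, 6.6393)

Rounded to 2 decimal places:

(1.36, 6.64)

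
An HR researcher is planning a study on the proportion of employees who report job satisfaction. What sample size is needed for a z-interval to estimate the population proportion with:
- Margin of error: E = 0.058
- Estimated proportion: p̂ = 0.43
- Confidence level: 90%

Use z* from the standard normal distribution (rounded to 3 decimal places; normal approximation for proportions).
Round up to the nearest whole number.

Using z* for proportion z-interval (normal approximation).

For 90% confidence, z* = 1.645 (from standard normal table)

Sample size formula for proportion z-interval: n = z*²p̂(1-p̂)/E²

n = 1.645² × 0.43 × 0.57 / 0.058²
  = 2.706025 × 0.2451 / 0.003364
  = 197.1601

Round up to the nearest whole number: n = 198

198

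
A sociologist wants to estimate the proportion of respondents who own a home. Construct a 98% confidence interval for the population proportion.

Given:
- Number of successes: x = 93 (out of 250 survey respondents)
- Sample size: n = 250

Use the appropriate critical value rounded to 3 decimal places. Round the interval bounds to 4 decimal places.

Sample proportion: p̂ = 93/250 = 0.372000

Check conditions for normal approximation:
  np̂ = 93 ≥ 10 ✓
  n(1-p̂) = 157 ≥ 10 ✓

The sample is large enough, so use a z-interval (normal approximation) for the proportion.

For 98% confidence, z* = 2.326 (from standard normal table)

Standard error: SE = √(p̂(1-p̂)/n) = √(0.372000×0.628000/250) = 0.03056900

Margin of error: E = z* × SE = 2.326 × 0.03056900 = 0.071104

Z-interval: p̂ ± E = 0.372000 ± 0.071104 = (0.300896, 0.443104)

Rounded to 4 decimal places:

(0.3009, 0.4431)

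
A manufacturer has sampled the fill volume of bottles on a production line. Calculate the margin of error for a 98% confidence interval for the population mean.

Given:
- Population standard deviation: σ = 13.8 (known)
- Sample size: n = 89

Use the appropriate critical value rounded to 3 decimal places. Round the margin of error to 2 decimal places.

The population standard deviation σ is known, so use the z-interval margin of error formula.

For 98% confidence, z* = 2.326 (from standard normal table)

Margin of error formula for z-interval: E = z* × σ/√n

E = 2.326 × 13.8/√89
  = 2.326 × 1.462797
  = 3.4025

Rounded to 2 decimal places:

3.40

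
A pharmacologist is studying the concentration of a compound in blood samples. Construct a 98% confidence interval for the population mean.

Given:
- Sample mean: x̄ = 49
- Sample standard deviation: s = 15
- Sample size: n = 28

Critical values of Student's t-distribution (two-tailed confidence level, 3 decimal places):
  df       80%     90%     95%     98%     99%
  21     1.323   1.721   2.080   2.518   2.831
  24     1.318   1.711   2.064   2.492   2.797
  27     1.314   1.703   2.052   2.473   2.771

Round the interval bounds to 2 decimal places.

The population standard deviation σ is unknown (only the sample standard deviation s is given), so use a t-interval with df = n - 1 = 28 - 1 = 27.

For 98% confidence with df = 27, t* = 2.473 (from t-table)

Standard error: SE = s/√n = 15/√28 = 2.834734

Margin of error: E = t* × SE = 2.473 × 2.834734 = 7.0103

T-interval: x̄ ± E = 49 ± 7.0103 = (41.9897, 56.0103)

Rounded to 2 decimal places:

(41.99, 56.01)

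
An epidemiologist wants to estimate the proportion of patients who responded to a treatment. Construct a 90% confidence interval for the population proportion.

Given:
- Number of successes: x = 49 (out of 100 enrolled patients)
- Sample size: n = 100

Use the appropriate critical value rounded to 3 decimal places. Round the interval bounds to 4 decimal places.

Sample proportion: p̂ = 49/100 = 0.490000

Check conditions for normal approximation:
  np̂ = 49 ≥ 10 ✓
  n(1-p̂) = 51 ≥ 10 ✓

The sample is large enough, so use a z-interval (normal approximation) for the proportion.

For 90% confidence, z* = 1.645 (from standard normal table)

Standard error: SE = √(p̂(1-p̂)/n) = √(0.490000×0.510000/100) = 0.04999000

Margin of error: E = z* × SE = 1.645 × 0.04999000 = 0.082234

Z-interval: p̂ ± E = 0.490000 ± 0.082234 = (0.407766, 0.572234)

Rounded to 4 decimal places:

(0.4078, 0.5722)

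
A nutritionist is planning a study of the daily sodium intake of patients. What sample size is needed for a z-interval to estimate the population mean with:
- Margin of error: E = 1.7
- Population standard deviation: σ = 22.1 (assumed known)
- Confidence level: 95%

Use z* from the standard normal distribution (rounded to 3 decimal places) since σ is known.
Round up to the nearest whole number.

Using z* since population σ is known (z-interval formula).

For 95% confidence, z* = 1.96 (from standard normal table)

Sample size formula for z-interval: n = (z*σ/E)²

n = (1.96 × 22.1 / 1.7)²
  = (25.480000)²
  = 649.2304

Round up to the nearest whole number: n = 650

650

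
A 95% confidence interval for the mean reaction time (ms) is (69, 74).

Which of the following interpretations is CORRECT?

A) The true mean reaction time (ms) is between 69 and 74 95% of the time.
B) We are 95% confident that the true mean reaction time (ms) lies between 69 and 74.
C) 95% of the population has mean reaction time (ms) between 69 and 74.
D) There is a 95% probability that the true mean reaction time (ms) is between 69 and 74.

A confidence interval represents our confidence in the procedure, not a probability statement about the parameter.

Key concept: If we repeated this sampling process many times and computed a 95% CI each time, about 95% of those intervals would contain the true population parameter.

For this specific interval (69, 74):
- Midpoint (point estimate): 71.5
- Margin of error: 2.5

The correct interpretation is the one stating confidence that the true parameter lies in the interval — option B.

B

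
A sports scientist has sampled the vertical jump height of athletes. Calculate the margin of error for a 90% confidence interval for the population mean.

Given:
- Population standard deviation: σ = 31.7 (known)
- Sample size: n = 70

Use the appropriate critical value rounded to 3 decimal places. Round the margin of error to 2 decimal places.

The population standard deviation σ is known, so use the z-interval margin of error formula.

For 90% confidence, z* = 1.645 (from standard normal table)

Margin of error formula for z-interval: E = z* × σ/√n

E = 1.645 × 31.7/√70
  = 1.645 × 3.788875
  = 6.2327

Rounded to 2 decimal places:

6.23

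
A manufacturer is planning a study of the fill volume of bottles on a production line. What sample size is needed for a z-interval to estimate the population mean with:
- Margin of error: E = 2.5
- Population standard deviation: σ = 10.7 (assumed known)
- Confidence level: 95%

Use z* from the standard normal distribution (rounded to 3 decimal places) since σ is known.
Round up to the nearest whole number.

Using z* since population σ is known (z-interval formula).

For 95% confidence, z* = 1.96 (from standard normal table)

Sample size formula for z-interval: n = (z*σ/E)²

n = (1.96 × 10.7 / 2.5)²
  = (8.388800)²
  = 70.3720

Round up to the nearest whole number: n = 71

71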